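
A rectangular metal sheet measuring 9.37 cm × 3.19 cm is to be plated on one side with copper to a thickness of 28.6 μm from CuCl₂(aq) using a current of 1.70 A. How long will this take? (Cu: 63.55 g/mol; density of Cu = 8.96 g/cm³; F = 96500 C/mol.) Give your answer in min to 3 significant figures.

Plated area = 9.37 × 3.19 = 29.89 cm²
Volume = 29.89 × 28.6×10⁻⁴ cm = 0.08549 cm³
m(Cu) = 0.08549 × 8.96 = 0.7660 g
n(Cu) = 0.7660 / 63.55 = 0.01205 mol; n(e⁻) = 2 × 0.01205 = 0.02410 mol
Q = 0.02410 × 96500 = 2326 C
t = 2326 / 1.70 = 1368 s = 22.8 min

22.8 min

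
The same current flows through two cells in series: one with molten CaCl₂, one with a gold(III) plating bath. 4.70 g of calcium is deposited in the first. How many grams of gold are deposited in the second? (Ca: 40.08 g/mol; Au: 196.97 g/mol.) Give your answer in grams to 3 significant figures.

15.4 g

n(Ca) = 4.70 / 40.08 = 0.1173 mol
Ca²⁺ + 2e⁻ → Ca, so n(e⁻) = 2 × 0.1173 = 0.2346 mol
The cells are in series, so the same charge (and hence the same n(e⁻) = 0.2346 mol) passes through both.
Au³⁺ + 3e⁻ → Au, so n(Au) = 0.2346 / 3 = 0.07820 mol
m(Au) = 0.07820 × 196.97 = 15.4 g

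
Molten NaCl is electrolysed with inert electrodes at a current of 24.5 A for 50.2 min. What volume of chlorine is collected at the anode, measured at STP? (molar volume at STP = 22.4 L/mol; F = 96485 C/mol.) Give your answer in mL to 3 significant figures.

8570 mL

Charge passed = 24.5 × 3012 = 73790 C
n(e⁻) = Q/F = 73790/96485 = 0.7648 mol
2Cl⁻ → Cl₂ + 2e⁻, so n(Cl₂) = 0.7648 / 2 = 0.3824 mol
V = 0.3824 × 22.4 = 8.566 L
= 8570 mL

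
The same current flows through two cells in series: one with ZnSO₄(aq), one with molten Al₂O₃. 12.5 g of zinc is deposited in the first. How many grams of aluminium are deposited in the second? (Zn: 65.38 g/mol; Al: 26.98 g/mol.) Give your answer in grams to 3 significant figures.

n(Zn) = 12.5 / 65.38 = 0.1912 mol
Zn²⁺ + 2e⁻ → Zn, so n(e⁻) = 2 × 0.1912 = 0.3824 mol
The cells are in series, so the same charge (and hence the same n(e⁻) = 0.3824 mol) passes through both.
Al³⁺ + 3e⁻ → Al, so n(Al) = 0.3824 / 3 = 0.1275 mol
m(Al) = 0.1275 × 26.98 = 3.44 g

3.44 g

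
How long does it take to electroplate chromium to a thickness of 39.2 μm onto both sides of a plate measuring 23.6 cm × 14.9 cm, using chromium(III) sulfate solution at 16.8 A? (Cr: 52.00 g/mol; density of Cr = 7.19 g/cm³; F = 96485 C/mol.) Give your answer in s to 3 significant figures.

6570 s

Plated area = 2 × 23.6 × 14.9 = 703.3 cm²
Volume = 703.3 × 39.2×10⁻⁴ cm = 2.757 cm³
m(Cr) = 2.757 × 7.19 = 19.82 g
n(Cr) = 19.82 / 52.00 = 0.3812 mol; n(e⁻) = 3 × 0.3812 = 1.144 mol
Q = 1.144 × 96485 = 1.104×10^5 C
t = 1.104×10^5 / 16.8 = 6571 s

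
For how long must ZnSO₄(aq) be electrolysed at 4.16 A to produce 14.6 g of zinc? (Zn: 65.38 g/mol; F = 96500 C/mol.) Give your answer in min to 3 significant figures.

n(Zn) = 14.6 / 65.38 = 0.2233 mol
Zn²⁺ + 2e⁻ → Zn, so n(e⁻) = 2 × 0.2233 = 0.4466 mol
Q = 0.4466 × 96500 = 43100 C
t = Q / I = 43100 / 4.16 = 10360 s = 173 min

173 min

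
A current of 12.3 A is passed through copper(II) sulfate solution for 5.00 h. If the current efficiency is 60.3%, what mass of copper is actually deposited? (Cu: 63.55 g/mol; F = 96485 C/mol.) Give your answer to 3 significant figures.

44.0 g

Q = 12.3 × 18000 = 2.214×10^5 C
n(e⁻) = 2.214×10^5 / 96485 = 2.295 mol
Cu²⁺ + 2e⁻ → Cu, so theoretical m(Cu) = 1.148 × 63.55 = 72.96 g
Actual mass = 60.3% × 72.96 = 44.0 g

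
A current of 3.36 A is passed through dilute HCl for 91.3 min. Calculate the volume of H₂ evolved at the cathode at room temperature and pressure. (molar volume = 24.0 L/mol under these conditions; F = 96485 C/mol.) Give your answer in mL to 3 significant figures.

2290 mL

Charge passed = 3.36 × 5478 = 18410 C
n(e⁻) = 18410 / 96485 = 0.1908 mol
2H⁺ + 2e⁻ → H₂, so n(H₂) = 0.1908 / 2 = 0.09540 mol
V = 0.09540 × 24.0 = 2.290 L
= 2290 mL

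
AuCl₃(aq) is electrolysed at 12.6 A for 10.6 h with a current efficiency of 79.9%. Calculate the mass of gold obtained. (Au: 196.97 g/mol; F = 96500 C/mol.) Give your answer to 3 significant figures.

261 g

Q = 12.6 × 38160 = 4.808×10^5 C
n(e⁻) = 4.808×10^5 / 96500 = 4.982 mol
Au³⁺ + 3e⁻ → Au, so theoretical m(Au) = 1.661 × 196.97 = 327.2 g
Actual mass = 79.9% × 327.2 = 261 g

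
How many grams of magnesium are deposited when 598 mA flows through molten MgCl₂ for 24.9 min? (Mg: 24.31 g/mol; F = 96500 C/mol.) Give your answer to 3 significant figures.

Q = It = 0.598 × 1494 = 893.4 C
Moles of electrons = 893.4 / 96500 = 0.009258 mol
Mg²⁺ + 2e⁻ → Mg, so n(Mg) = 0.009258 / 2 = 0.004629 mol
m = 0.004629 × 24.31 = 0.113 g

0.113 g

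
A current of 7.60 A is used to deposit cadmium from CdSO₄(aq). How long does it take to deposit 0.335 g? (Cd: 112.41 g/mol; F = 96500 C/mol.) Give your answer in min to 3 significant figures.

1.26 min

n(Cd) = 0.335 / 112.41 = 0.002980 mol
Cd²⁺ + 2e⁻ → Cd, so n(e⁻) = 2 × 0.002980 = 0.005960 mol
Q = 0.005960 × 96500 = 575.1 C
t = Q / I = 575.1 / 7.60 = 75.67 s = 1.26 min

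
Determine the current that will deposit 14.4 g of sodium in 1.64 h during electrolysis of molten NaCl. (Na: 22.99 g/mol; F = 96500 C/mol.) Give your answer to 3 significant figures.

n(Na) = 14.4 / 22.99 = 0.6264 mol
Na⁺ + e⁻ → Na, so n(e⁻) = 0.6264 mol
Q = 0.6264 × 96500 = 60450 C
I = Q / t = 60450 / 5904 s = 10.2 A

10.2 A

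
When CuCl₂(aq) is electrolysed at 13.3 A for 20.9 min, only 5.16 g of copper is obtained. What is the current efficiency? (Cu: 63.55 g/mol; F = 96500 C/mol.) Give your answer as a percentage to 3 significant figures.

94.0%

Q = 13.3 × 1254 = 16680 C
n(e⁻) = 16680 / 96500 = 0.1728 mol
Cu²⁺ + 2e⁻ → Cu, so theoretical n(Cu) = 0.08640 mol → 5.491 g
Efficiency = 5.16 / 5.491 = 0.9397 = 94.0%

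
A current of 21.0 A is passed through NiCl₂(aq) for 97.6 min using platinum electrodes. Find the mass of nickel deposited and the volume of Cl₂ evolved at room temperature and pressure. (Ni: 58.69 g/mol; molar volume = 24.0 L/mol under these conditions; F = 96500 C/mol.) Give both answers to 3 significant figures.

Q = 21.0 × 5856 = 1.230×10^5 C; n(e⁻) = 1.230×10^5 / 96500 = 1.275 mol
Cathode: Ni²⁺ + 2e⁻ → Ni → n(Ni) = 1.275/2 = 0.6375 mol → 37.4 g
Anode: 2Cl⁻ → Cl₂ + 2e⁻ → n(Cl₂) = 1.275/2 = 0.6375 mol → 15.3 L

37.4 g Ni; 15.3 L Cl₂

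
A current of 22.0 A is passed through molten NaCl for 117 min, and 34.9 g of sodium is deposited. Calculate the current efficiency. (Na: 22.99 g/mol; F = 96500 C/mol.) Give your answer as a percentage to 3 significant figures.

94.9%

Q = 22.0 × 7020 = 1.544×10^5 C
n(e⁻) = 1.544×10^5 / 96500 = 1.600 mol
Na⁺ + e⁻ → Na, so theoretical n(Na) = 1.600 mol → 36.78 g
Efficiency = 34.9 / 36.78 = 0.9489 = 94.9%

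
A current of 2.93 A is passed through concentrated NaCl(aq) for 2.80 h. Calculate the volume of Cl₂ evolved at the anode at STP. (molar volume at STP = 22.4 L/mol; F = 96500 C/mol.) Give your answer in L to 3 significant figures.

3.43 L

Q = It = 2.93 × 10080 = 29530 C
n(e⁻) = 29530 / 96500 = 0.3060 mol
2Cl⁻ → Cl₂ + 2e⁻, so n(Cl₂) = 0.3060 / 2 = 0.1530 mol
V = 0.1530 × 22.4 = 3.427 L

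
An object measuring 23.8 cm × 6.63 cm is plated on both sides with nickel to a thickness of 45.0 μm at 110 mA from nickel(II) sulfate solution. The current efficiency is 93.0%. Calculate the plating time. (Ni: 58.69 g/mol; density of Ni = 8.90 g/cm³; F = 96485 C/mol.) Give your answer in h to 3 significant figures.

Plated area = 2 × 23.8 × 6.63 = 315.6 cm²
Volume = 315.6 × 45.0×10⁻⁴ cm = 1.420 cm³
m(Ni) = 1.420 × 8.90 = 12.64 g
n(Ni) = 12.64 / 58.69 = 0.2154 mol; n(e⁻) = 2 × 0.2154 = 0.4308 mol
Q = 0.4308 × 96485 / 0.930 = 44690 C
t = 44690 / 0.110 = 4.063×10^5 s = 113 h

113 h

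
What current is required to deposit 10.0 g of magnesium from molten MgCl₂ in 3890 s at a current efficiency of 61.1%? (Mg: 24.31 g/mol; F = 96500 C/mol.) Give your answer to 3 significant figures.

n(Mg) = 10.0 / 24.31 = 0.4114 mol
Mg²⁺ + 2e⁻ → Mg, so n(e⁻) = 2 × 0.4114 = 0.8228 mol
Q = 0.8228 × 96500 / 0.611 = 1.300×10^5 C
I = Q / t = 1.300×10^5 / 3890 s = 33.4 A

33.4 A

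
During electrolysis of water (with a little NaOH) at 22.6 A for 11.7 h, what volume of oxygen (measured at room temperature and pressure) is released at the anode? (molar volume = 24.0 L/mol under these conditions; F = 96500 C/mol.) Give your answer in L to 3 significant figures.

59.2 L

Charge passed = 22.6 × 42120 = 9.519×10^5 C
n(e⁻) = Q/F = 9.519×10^5/96500 = 9.864 mol
2H₂O → O₂ + 4H⁺ + 4e⁻, so n(O₂) = 9.864 / 4 = 2.466 mol
V = 2.466 × 24.0 = 59.18 L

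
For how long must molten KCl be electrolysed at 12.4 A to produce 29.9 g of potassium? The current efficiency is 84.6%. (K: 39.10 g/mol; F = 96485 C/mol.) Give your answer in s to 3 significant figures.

n(K) = 29.9 / 39.10 = 0.7647 mol
K⁺ + e⁻ → K, so n(e⁻) = 0.7647 mol
Q = 0.7647 × 96485 / 0.846 = 87210 C
t = Q / I = 87210 / 12.4 = 7033 s

7030 s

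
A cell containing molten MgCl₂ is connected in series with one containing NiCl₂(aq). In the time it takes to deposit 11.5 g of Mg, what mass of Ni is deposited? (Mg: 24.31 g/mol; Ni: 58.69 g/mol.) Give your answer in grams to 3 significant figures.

n(Mg) = 11.5 / 24.31 = 0.4731 mol
Mg²⁺ + 2e⁻ → Mg, so n(e⁻) = 2 × 0.4731 = 0.9462 mol
In series, the same 0.9462 mol of electrons flows through the second cell.
Ni²⁺ + 2e⁻ → Ni, so n(Ni) = 0.9462 / 2 = 0.4731 mol
m(Ni) = 0.4731 × 58.69 = 27.8 g

27.8 g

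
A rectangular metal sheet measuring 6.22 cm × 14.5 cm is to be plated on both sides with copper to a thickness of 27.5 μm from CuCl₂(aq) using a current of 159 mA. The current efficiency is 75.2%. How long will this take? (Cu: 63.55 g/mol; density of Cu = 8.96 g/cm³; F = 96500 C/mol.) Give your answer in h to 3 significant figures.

31.4 h

Plated area = 2 × 6.22 × 14.5 = 180.4 cm²
Volume = 180.4 × 27.5×10⁻⁴ cm = 0.4961 cm³
m(Cu) = 0.4961 × 8.96 = 4.445 g
n(Cu) = 4.445 / 63.55 = 0.06994 mol; n(e⁻) = 2 × 0.06994 = 0.1399 mol
Q = 0.1399 × 96500 / 0.752 = 17950 C
t = 17950 / 0.159 = 1.129×10^5 s = 31.4 h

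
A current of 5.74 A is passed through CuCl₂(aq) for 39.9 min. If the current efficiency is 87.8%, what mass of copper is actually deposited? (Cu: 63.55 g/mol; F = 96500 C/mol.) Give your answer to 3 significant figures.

3.97 g

Q = 5.74 × 2394 = 13740 C
n(e⁻) = 13740 / 96500 = 0.1424 mol
Cu²⁺ + 2e⁻ → Cu, so theoretical m(Cu) = 0.07120 × 63.55 = 4.525 g
Actual mass = 87.8% × 4.525 = 3.97 g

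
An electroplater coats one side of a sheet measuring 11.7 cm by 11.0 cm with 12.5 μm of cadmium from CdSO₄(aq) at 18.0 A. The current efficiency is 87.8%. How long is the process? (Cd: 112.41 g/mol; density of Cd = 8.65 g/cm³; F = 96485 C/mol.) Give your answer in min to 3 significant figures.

Plated area = 11.7 × 11.0 = 128.7 cm²
Volume = 128.7 × 12.5×10⁻⁴ cm = 0.1609 cm³
m(Cd) = 0.1609 × 8.65 = 1.392 g
n(Cd) = 1.392 / 112.41 = 0.01238 mol; n(e⁻) = 2 × 0.01238 = 0.02476 mol
Q = 0.02476 × 96485 / 0.878 = 2721 C
t = 2721 / 18.0 = 151.2 s = 2.52 min

2.52 min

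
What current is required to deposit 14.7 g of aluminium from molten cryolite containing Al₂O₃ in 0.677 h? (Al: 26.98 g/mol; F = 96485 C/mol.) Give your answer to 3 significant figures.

64.7 A

n(Al) = 14.7 / 26.98 = 0.5448 mol
Al³⁺ + 3e⁻ → Al, so n(e⁻) = 3 × 0.5448 = 1.634 mol
Q = 1.634 × 96485 = 1.577×10^5 C
I = Q / t = 1.577×10^5 / 2437.2 s = 64.7 A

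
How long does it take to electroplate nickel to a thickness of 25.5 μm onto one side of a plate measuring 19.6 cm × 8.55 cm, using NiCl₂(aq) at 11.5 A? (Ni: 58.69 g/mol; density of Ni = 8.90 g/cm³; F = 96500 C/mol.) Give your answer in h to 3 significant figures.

Plated area = 19.6 × 8.55 = 167.6 cm²
Volume = 167.6 × 25.5×10⁻⁴ cm = 0.4274 cm³
m(Ni) = 0.4274 × 8.90 = 3.804 g
n(Ni) = 3.804 / 58.69 = 0.06482 mol; n(e⁻) = 2 × 0.06482 = 0.1296 mol
Q = 0.1296 × 96500 = 12510 C
t = 12510 / 11.5 = 1088 s = 0.302 h

0.302 h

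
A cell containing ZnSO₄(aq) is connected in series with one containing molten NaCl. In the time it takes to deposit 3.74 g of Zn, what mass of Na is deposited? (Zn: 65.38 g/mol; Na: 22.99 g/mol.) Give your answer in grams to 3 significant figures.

n(Zn) = 3.74 / 65.38 = 0.05720 mol
Zn²⁺ + 2e⁻ → Zn, so n(e⁻) = 2 × 0.05720 = 0.1144 mol
Same current for the same time ⇒ same n(e⁻) = 0.1144 mol in both cells.
Na⁺ + e⁻ → Na, so n(Na) = 0.1144 mol
m(Na) = 0.1144 × 22.99 = 2.63 g

2.63 g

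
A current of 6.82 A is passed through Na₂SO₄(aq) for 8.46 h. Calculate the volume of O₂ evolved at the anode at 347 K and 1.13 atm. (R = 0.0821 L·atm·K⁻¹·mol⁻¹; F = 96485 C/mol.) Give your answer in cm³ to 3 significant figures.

Charge passed = 6.82 × 30456 = 2.077×10^5 C
n(e⁻) = Q/F = 2.077×10^5/96485 = 2.153 mol
2H₂O → O₂ + 4H⁺ + 4e⁻, so n(O₂) = 2.153 / 4 = 0.5383 mol
V = nRT/P = 0.5383 × 0.0821 × 347 / 1.13 = 13.57 L
= 13600 cm³

13600 cm³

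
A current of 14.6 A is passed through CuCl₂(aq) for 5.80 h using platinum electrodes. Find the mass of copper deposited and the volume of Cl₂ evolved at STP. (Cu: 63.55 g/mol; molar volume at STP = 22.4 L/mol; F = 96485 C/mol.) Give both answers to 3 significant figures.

Q = 14.6 × 20880 = 3.048×10^5 C; n(e⁻) = 3.048×10^5 / 96485 = 3.159 mol
Cathode: Cu²⁺ + 2e⁻ → Cu → n(Cu) = 3.159/2 = 1.580 mol → 100 g
Anode: 2Cl⁻ → Cl₂ + 2e⁻ → n(Cl₂) = 3.159/2 = 1.580 mol → 35.4 L

100 g Cu; 35.4 L Cl₂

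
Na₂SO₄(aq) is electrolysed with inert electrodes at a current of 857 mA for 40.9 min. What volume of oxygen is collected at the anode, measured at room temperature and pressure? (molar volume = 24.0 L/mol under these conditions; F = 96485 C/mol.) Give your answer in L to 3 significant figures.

Charge passed = 0.857 × 2454 = 2103 C
n(e⁻) = 2103 / 96485 = 0.02180 mol
2H₂O → O₂ + 4H⁺ + 4e⁻, so n(O₂) = 0.02180 / 4 = 0.005450 mol
V = 0.005450 × 24.0 = 0.1308 L

0.131 L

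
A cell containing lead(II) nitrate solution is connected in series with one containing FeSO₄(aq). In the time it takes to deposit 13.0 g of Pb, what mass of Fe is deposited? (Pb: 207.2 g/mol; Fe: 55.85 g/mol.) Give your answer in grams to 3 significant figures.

n(Pb) = 13.0 / 207.2 = 0.06274 mol
Pb²⁺ + 2e⁻ → Pb, so n(e⁻) = 2 × 0.06274 = 0.1255 mol
The cells are in series, so the same charge (and hence the same n(e⁻) = 0.1255 mol) passes through both.
Fe²⁺ + 2e⁻ → Fe, so n(Fe) = 0.1255 / 2 = 0.06275 mol
m(Fe) = 0.06275 × 55.85 = 3.50 g

3.50 g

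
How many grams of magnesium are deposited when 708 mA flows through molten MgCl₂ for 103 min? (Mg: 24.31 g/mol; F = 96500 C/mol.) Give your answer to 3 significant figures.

0.551 g

Q = 0.708 A × 6180 s = 4375 C
n(e⁻) = 4375 / 96500 = 0.04534 mol
Mg²⁺ + 2e⁻ → Mg, so n(Mg) = 0.04534 / 2 = 0.02267 mol
m = 0.02267 × 24.31 = 0.551 g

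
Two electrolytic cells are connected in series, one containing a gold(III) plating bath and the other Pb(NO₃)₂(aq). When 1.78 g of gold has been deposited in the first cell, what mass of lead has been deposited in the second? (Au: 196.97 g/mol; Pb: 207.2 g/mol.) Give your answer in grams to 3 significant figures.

n(Au) = 1.78 / 196.97 = 0.009037 mol
Au³⁺ + 3e⁻ → Au, so n(e⁻) = 3 × 0.009037 = 0.02711 mol
In series, the same 0.02711 mol of electrons flows through the second cell.
Pb²⁺ + 2e⁻ → Pb, so n(Pb) = 0.02711 / 2 = 0.01356 mol
m(Pb) = 0.01356 × 207.2 = 2.81 g

2.81 g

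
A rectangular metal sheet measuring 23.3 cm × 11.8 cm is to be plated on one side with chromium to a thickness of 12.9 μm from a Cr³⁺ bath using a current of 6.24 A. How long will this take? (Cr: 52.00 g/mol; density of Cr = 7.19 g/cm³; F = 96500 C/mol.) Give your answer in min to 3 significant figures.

Plated area = 23.3 × 11.8 = 274.9 cm²
Volume = 274.9 × 12.9×10⁻⁴ cm = 0.3546 cm³
m(Cr) = 0.3546 × 7.19 = 2.550 g
n(Cr) = 2.550 / 52.00 = 0.04904 mol; n(e⁻) = 3 × 0.04904 = 0.1471 mol
Q = 0.1471 × 96500 = 14200 C
t = 14200 / 6.24 = 2276 s = 37.9 min

37.9 min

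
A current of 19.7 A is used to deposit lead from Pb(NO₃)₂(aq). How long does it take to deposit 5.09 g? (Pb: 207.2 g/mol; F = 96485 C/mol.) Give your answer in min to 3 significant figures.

n(Pb) = 5.09 / 207.2 = 0.02457 mol
Pb²⁺ + 2e⁻ → Pb, so n(e⁻) = 2 × 0.02457 = 0.04914 mol
Q = 0.04914 × 96485 = 4741 C
t = Q / I = 4741 / 19.7 = 240.7 s = 4.01 min

4.01 min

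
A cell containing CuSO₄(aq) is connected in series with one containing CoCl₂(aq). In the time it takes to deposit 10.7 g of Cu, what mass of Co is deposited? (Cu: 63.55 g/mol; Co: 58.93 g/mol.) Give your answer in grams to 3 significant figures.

n(Cu) = 10.7 / 63.55 = 0.1684 mol
Cu²⁺ + 2e⁻ → Cu, so n(e⁻) = 2 × 0.1684 = 0.3368 mol
Since the cells are in series, n(e⁻) in the Co cell is also 0.3368 mol.
Co²⁺ + 2e⁻ → Co, so n(Co) = 0.3368 / 2 = 0.1684 mol
m(Co) = 0.1684 × 58.93 = 9.92 g

9.92 g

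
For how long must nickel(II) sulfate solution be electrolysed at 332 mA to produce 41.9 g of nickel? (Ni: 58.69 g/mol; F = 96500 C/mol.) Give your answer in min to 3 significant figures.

n(Ni) = 41.9 / 58.69 = 0.7139 mol
Ni²⁺ + 2e⁻ → Ni, so n(e⁻) = 2 × 0.7139 = 1.428 mol
Q = 1.428 × 96500 = 1.378×10^5 C
t = Q / I = 1.378×10^5 / 0.332 = 4.151×10^5 s = 6920 min

6920 min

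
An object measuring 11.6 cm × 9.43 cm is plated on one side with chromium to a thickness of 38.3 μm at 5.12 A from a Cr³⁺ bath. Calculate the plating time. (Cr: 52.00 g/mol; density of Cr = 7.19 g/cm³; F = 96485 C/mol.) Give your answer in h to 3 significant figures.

0.910 h

Plated area = 11.6 × 9.43 = 109.4 cm²
Volume = 109.4 × 38.3×10⁻⁴ cm = 0.4190 cm³
m(Cr) = 0.4190 × 7.19 = 3.013 g
n(Cr) = 3.013 / 52.00 = 0.05794 mol; n(e⁻) = 3 × 0.05794 = 0.1738 mol
Q = 0.1738 × 96485 = 16770 C
t = 16770 / 5.12 = 3275 s = 0.910 h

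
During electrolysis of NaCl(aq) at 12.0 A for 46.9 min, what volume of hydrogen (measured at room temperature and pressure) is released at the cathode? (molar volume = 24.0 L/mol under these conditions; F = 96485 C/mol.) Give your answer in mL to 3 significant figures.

4200 mL

Q = It = 12.0 × 2814 = 33770 C
Moles of electrons = 33770 / 96485 = 0.3500 mol
2H⁺ + 2e⁻ → H₂, so n(H₂) = 0.3500 / 2 = 0.1750 mol
V = 0.1750 × 24.0 = 4.200 L
= 4200 mL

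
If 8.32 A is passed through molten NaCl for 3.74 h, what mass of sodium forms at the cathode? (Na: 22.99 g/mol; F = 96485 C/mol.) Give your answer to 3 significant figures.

26.7 g

Q = 8.32 A × 13464 s = 1.120×10^5 C
Moles of electrons = 1.120×10^5 / 96485 = 1.161 mol
Na⁺ + e⁻ → Na, so n(Na) = 1.161 mol
m = 1.161 × 22.99 = 26.7 g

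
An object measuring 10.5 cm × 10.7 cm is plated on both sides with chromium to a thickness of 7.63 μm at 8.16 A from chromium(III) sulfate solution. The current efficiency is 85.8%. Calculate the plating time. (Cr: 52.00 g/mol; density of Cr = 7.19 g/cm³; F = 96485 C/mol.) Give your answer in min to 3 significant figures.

Plated area = 2 × 10.5 × 10.7 = 224.7 cm²
Volume = 224.7 × 7.63×10⁻⁴ cm = 0.1714 cm³
m(Cr) = 0.1714 × 7.19 = 1.232 g
n(Cr) = 1.232 / 52.00 = 0.02369 mol; n(e⁻) = 3 × 0.02369 = 0.07107 mol
Q = 0.07107 × 96485 / 0.858 = 7992 C
t = 7992 / 8.16 = 979.4 s = 16.3 min

16.3 min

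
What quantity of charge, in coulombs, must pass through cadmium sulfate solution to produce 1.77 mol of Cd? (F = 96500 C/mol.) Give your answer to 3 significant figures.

3.42×10^5 C

Cd²⁺ + 2e⁻ → Cd, so n(e⁻) = 2 × 1.77 = 3.540 mol
Q = 3.540 × 96500 = 3.416×10^5 C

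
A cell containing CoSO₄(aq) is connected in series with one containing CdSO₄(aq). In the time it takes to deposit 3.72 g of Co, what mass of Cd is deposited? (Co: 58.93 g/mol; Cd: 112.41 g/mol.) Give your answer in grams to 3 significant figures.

7.10 g

n(Co) = 3.72 / 58.93 = 0.06313 mol
Co²⁺ + 2e⁻ → Co, so n(e⁻) = 2 × 0.06313 = 0.1263 mol
Since the cells are in series, n(e⁻) in the Cd cell is also 0.1263 mol.
Cd²⁺ + 2e⁻ → Cd, so n(Cd) = 0.1263 / 2 = 0.06315 mol
m(Cd) = 0.06315 × 112.41 = 7.10 g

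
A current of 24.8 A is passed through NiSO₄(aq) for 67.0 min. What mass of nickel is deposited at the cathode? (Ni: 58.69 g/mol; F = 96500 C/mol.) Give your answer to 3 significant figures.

30.3 g

Charge passed = 24.8 × 4020 = 99700 C
n(e⁻) = Q/F = 99700/96500 = 1.033 mol
Ni²⁺ + 2e⁻ → Ni, so n(Ni) = 1.033 / 2 = 0.5165 mol
m = 0.5165 × 58.69 = 30.3 g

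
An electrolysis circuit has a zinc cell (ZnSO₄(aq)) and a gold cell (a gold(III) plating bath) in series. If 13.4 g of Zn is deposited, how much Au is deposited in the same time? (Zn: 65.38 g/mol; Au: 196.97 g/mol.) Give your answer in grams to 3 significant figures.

n(Zn) = 13.4 / 65.38 = 0.2050 mol
Zn²⁺ + 2e⁻ → Zn, so n(e⁻) = 2 × 0.2050 = 0.4100 mol
Same current for the same time ⇒ same n(e⁻) = 0.4100 mol in both cells.
Au³⁺ + 3e⁻ → Au, so n(Au) = 0.4100 / 3 = 0.1367 mol
m(Au) = 0.1367 × 196.97 = 26.9 g

26.9 g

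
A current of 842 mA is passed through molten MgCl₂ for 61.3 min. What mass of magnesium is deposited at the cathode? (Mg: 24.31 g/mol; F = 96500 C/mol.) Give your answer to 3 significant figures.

0.390 g

Q = It = 0.842 × 3678 = 3097 C
Moles of electrons = 3097 / 96500 = 0.03209 mol
Mg²⁺ + 2e⁻ → Mg, so n(Mg) = 0.03209 / 2 = 0.01605 mol
m = 0.01605 × 24.31 = 0.390 g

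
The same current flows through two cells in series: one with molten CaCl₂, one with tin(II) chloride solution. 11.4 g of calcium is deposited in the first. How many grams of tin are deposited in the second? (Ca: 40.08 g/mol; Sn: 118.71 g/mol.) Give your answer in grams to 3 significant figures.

n(Ca) = 11.4 / 40.08 = 0.2844 mol
Ca²⁺ + 2e⁻ → Ca, so n(e⁻) = 2 × 0.2844 = 0.5688 mol
In series, the same 0.5688 mol of electrons flows through the second cell.
Sn²⁺ + 2e⁻ → Sn, so n(Sn) = 0.5688 / 2 = 0.2844 mol
m(Sn) = 0.2844 × 118.71 = 33.8 g

33.8 g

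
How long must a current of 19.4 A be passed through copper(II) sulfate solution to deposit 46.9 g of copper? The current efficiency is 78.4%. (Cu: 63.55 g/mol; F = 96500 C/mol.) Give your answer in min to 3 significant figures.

156 min

n(Cu) = 46.9 / 63.55 = 0.7380 mol
Cu²⁺ + 2e⁻ → Cu, so n(e⁻) = 2 × 0.7380 = 1.476 mol
Q = 1.476 × 96500 / 0.784 = 1.817×10^5 C
t = Q / I = 1.817×10^5 / 19.4 = 9366 s = 156 min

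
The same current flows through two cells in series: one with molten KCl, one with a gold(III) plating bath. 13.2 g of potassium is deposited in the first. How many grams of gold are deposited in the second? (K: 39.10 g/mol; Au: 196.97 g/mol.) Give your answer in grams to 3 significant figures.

22.2 g

n(K) = 13.2 / 39.10 = 0.3376 mol
K⁺ + e⁻ → K, so n(e⁻) = 0.3376 mol
Same current for the same time ⇒ same n(e⁻) = 0.3376 mol in both cells.
Au³⁺ + 3e⁻ → Au, so n(Au) = 0.3376 / 3 = 0.1125 mol
m(Au) = 0.1125 × 196.97 = 22.2 g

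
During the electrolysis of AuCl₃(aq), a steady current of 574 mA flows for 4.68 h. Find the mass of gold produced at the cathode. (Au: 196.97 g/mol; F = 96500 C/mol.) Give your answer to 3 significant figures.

6.58 g

Charge passed = 0.574 × 16848 = 9671 C
Moles of electrons = 9671 / 96500 = 0.1002 mol
Au³⁺ + 3e⁻ → Au, so n(Au) = 0.1002 / 3 = 0.03340 mol
m = 0.03340 × 196.97 = 6.58 g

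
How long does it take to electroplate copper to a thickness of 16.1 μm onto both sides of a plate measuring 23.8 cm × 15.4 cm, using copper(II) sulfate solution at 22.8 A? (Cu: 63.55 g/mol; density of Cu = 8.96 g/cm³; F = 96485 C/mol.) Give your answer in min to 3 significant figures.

23.5 min

Plated area = 2 × 23.8 × 15.4 = 733.0 cm²
Volume = 733.0 × 16.1×10⁻⁴ cm = 1.180 cm³
m(Cu) = 1.180 × 8.96 = 10.57 g
n(Cu) = 10.57 / 63.55 = 0.1663 mol; n(e⁻) = 2 × 0.1663 = 0.3326 mol
Q = 0.3326 × 96485 = 32090 C
t = 32090 / 22.8 = 1407 s = 23.5 min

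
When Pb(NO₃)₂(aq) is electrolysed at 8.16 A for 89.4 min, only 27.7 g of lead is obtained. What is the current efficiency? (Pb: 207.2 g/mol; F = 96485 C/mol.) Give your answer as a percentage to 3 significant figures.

Q = 8.16 × 5364 = 43770 C
n(e⁻) = 43770 / 96485 = 0.4536 mol
Pb²⁺ + 2e⁻ → Pb, so theoretical n(Pb) = 0.2268 mol → 46.99 g
Efficiency = 27.7 / 46.99 = 0.5895 = 58.9%

58.9%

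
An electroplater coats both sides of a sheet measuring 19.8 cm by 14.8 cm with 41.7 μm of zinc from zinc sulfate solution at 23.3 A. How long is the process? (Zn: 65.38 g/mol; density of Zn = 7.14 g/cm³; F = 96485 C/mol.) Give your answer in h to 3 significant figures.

Plated area = 2 × 19.8 × 14.8 = 586.1 cm²
Volume = 586.1 × 41.7×10⁻⁴ cm = 2.444 cm³
m(Zn) = 2.444 × 7.14 = 17.45 g
n(Zn) = 17.45 / 65.38 = 0.2669 mol; n(e⁻) = 2 × 0.2669 = 0.5338 mol
Q = 0.5338 × 96485 = 51500 C
t = 51500 / 23.3 = 2210 s = 0.614 h

0.614 h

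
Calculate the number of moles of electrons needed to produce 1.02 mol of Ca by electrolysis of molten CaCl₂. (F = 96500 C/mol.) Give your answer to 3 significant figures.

Ca²⁺ + 2e⁻ → Ca, so n(e⁻) = 2 × 1.02 = 2.040 mol

2.04 mol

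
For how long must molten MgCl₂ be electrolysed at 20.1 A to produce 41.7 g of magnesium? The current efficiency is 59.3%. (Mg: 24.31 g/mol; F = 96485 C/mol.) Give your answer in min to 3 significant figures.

n(Mg) = 41.7 / 24.31 = 1.715 mol
Mg²⁺ + 2e⁻ → Mg, so n(e⁻) = 2 × 1.715 = 3.430 mol
Q = 3.430 × 96485 / 0.593 = 5.581×10^5 C
t = Q / I = 5.581×10^5 / 20.1 = 27770 s = 463 min

463 min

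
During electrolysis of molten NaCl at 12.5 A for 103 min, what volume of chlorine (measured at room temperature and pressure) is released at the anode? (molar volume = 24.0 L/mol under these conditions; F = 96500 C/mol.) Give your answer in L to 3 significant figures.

Q = 12.5 A × 6180 s = 77250 C
Moles of electrons = 77250 / 96500 = 0.8005 mol
2Cl⁻ → Cl₂ + 2e⁻, so n(Cl₂) = 0.8005 / 2 = 0.4003 mol
V = 0.4003 × 24.0 = 9.607 L

9.61 L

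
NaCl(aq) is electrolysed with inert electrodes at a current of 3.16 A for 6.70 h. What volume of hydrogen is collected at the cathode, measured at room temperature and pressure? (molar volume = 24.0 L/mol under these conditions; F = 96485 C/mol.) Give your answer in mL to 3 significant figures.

Q = It = 3.16 × 24120 = 76220 C
n(e⁻) = 76220 / 96485 = 0.7900 mol
2H⁺ + 2e⁻ → H₂, so n(H₂) = 0.7900 / 2 = 0.3950 mol
V = 0.3950 × 24.0 = 9.480 L
= 9480 mL

9480 mL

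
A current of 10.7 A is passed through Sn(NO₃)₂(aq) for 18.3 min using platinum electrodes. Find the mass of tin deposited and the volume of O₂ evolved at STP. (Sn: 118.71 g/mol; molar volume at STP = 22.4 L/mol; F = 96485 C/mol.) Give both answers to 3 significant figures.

Q = 10.7 × 1098 = 11750 C; n(e⁻) = 11750 / 96485 = 0.1218 mol
Cathode: Sn²⁺ + 2e⁻ → Sn → n(Sn) = 0.1218/2 = 0.06090 mol → 7.23 g
Anode: 2H₂O → O₂ + 4H⁺ + 4e⁻ → n(O₂) = 0.1218/4 = 0.03045 mol → 0.682 L

7.23 g Sn; 0.682 L O₂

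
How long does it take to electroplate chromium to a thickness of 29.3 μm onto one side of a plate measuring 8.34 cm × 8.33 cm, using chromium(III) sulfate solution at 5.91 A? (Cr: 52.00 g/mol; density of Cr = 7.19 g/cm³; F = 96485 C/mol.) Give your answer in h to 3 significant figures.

Plated area = 8.34 × 8.33 = 69.47 cm²
Volume = 69.47 × 29.3×10⁻⁴ cm = 0.2035 cm³
m(Cr) = 0.2035 × 7.19 = 1.463 g
n(Cr) = 1.463 / 52.00 = 0.02813 mol; n(e⁻) = 3 × 0.02813 = 0.08439 mol
Q = 0.08439 × 96485 = 8142 C
t = 8142 / 5.91 = 1378 s = 0.383 h

0.383 h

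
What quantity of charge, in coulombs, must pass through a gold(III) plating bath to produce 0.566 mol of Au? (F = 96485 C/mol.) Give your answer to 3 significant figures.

Au³⁺ + 3e⁻ → Au, so n(e⁻) = 3 × 0.566 = 1.698 mol
Q = 1.698 × 96485 = 1.638×10^5 C

1.64×10^5 C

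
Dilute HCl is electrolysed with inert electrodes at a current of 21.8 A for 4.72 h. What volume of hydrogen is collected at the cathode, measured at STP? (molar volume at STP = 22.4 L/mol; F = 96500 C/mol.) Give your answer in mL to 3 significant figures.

43000 mL

Q = It = 21.8 × 16992 = 3.704×10^5 C
n(e⁻) = Q/F = 3.704×10^5/96500 = 3.838 mol
2H⁺ + 2e⁻ → H₂, so n(H₂) = 3.838 / 2 = 1.919 mol
V = 1.919 × 22.4 = 42.99 L
= 43000 mL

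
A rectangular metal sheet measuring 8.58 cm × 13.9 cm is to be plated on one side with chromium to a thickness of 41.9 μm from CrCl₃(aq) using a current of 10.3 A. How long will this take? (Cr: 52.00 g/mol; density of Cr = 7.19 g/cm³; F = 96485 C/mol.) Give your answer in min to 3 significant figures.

Plated area = 8.58 × 13.9 = 119.3 cm²
Volume = 119.3 × 41.9×10⁻⁴ cm = 0.4999 cm³
m(Cr) = 0.4999 × 7.19 = 3.594 g
n(Cr) = 3.594 / 52.00 = 0.06912 mol; n(e⁻) = 3 × 0.06912 = 0.2074 mol
Q = 0.2074 × 96485 = 20010 C
t = 20010 / 10.3 = 1943 s = 32.4 min

32.4 min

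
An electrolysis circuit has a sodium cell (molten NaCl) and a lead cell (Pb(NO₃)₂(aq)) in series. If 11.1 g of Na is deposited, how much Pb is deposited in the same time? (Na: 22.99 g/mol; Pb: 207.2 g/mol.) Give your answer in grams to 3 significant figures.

n(Na) = 11.1 / 22.99 = 0.4828 mol
Na⁺ + e⁻ → Na, so n(e⁻) = 0.4828 mol
Same current for the same time ⇒ same n(e⁻) = 0.4828 mol in both cells.
Pb²⁺ + 2e⁻ → Pb, so n(Pb) = 0.4828 / 2 = 0.2414 mol
m(Pb) = 0.2414 × 207.2 = 50.0 g

50.0 g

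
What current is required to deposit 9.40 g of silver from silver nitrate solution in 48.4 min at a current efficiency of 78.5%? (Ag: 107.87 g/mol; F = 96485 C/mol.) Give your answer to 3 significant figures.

n(Ag) = 9.40 / 107.87 = 0.08714 mol
Ag⁺ + e⁻ → Ag, so n(e⁻) = 0.08714 mol
Q = 0.08714 × 96485 / 0.785 = 10710 C
I = Q / t = 10710 / 2904 s = 3.69 A

3.69 A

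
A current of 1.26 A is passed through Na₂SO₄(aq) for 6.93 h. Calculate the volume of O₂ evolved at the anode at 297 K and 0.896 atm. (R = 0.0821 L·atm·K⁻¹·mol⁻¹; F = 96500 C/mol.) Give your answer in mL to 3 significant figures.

Charge passed = 1.26 × 24948 = 31430 C
n(e⁻) = Q/F = 31430/96500 = 0.3257 mol
2H₂O → O₂ + 4H⁺ + 4e⁻, so n(O₂) = 0.3257 / 4 = 0.08143 mol
V = nRT/P = 0.08143 × 0.0821 × 297 / 0.896 = 2.216 L
= 2220 mL

2220 mL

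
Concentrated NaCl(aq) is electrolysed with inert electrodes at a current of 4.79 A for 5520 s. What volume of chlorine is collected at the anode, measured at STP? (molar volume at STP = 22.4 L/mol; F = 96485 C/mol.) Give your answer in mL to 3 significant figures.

3070 mL

Q = It = 4.79 × 5520 = 26440 C
Moles of electrons = 26440 / 96485 = 0.2740 mol
2Cl⁻ → Cl₂ + 2e⁻, so n(Cl₂) = 0.2740 / 2 = 0.1370 mol
V = 0.1370 × 22.4 = 3.069 L
= 3070 mL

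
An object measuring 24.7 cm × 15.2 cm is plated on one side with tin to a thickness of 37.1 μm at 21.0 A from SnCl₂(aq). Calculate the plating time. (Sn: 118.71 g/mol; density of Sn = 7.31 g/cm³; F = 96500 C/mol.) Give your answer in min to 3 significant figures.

Plated area = 24.7 × 15.2 = 375.4 cm²
Volume = 375.4 × 37.1×10⁻⁴ cm = 1.393 cm³
m(Sn) = 1.393 × 7.31 = 10.18 g
n(Sn) = 10.18 / 118.71 = 0.08576 mol; n(e⁻) = 2 × 0.08576 = 0.1715 mol
Q = 0.1715 × 96500 = 16550 C
t = 16550 / 21.0 = 788.1 s = 13.1 min

13.1 min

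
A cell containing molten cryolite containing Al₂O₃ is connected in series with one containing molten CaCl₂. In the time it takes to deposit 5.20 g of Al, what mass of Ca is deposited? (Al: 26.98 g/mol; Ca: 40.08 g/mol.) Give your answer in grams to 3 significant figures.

11.6 g

n(Al) = 5.20 / 26.98 = 0.1927 mol
Al³⁺ + 3e⁻ → Al, so n(e⁻) = 3 × 0.1927 = 0.5781 mol
Since the cells are in series, n(e⁻) in the Ca cell is also 0.5781 mol.
Ca²⁺ + 2e⁻ → Ca, so n(Ca) = 0.5781 / 2 = 0.2891 mol
m(Ca) = 0.2891 × 40.08 = 11.6 g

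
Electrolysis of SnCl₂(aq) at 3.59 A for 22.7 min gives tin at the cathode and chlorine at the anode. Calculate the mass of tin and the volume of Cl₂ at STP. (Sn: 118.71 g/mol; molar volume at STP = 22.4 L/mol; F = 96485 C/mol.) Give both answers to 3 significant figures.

Q = 3.59 × 1362 = 4890 C; n(e⁻) = 4890 / 96485 = 0.05068 mol
Cathode: Sn²⁺ + 2e⁻ → Sn → n(Sn) = 0.05068/2 = 0.02534 mol → 3.01 g
Anode: 2Cl⁻ → Cl₂ + 2e⁻ → n(Cl₂) = 0.05068/2 = 0.02534 mol → 0.568 L

3.01 g Sn; 0.568 L Cl₂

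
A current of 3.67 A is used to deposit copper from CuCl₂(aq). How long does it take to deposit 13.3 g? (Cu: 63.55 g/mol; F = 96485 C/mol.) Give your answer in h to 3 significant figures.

n(Cu) = 13.3 / 63.55 = 0.2093 mol
Cu²⁺ + 2e⁻ → Cu, so n(e⁻) = 2 × 0.2093 = 0.4186 mol
Q = 0.4186 × 96485 = 40390 C
t = Q / I = 40390 / 3.67 = 11010 s = 3.06 h

3.06 h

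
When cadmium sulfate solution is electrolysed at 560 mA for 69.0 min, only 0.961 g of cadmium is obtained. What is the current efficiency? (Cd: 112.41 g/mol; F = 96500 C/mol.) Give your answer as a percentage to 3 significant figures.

Q = 0.560 × 4140 = 2318 C
n(e⁻) = 2318 / 96500 = 0.02402 mol
Cd²⁺ + 2e⁻ → Cd, so theoretical n(Cd) = 0.01201 mol → 1.350 g
Efficiency = 0.961 / 1.350 = 0.7119 = 71.2%

71.2%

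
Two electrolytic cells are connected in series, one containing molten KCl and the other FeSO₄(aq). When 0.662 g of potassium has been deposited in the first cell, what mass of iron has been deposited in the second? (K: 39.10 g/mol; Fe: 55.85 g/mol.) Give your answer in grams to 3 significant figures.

0.473 g

n(K) = 0.662 / 39.10 = 0.01693 mol
K⁺ + e⁻ → K, so n(e⁻) = 0.01693 mol
Same current for the same time ⇒ same n(e⁻) = 0.01693 mol in both cells.
Fe²⁺ + 2e⁻ → Fe, so n(Fe) = 0.01693 / 2 = 0.008465 mol
m(Fe) = 0.008465 × 55.85 = 0.473 g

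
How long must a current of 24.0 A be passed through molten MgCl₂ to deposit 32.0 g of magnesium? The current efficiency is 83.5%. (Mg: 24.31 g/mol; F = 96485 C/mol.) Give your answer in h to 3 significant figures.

3.52 h

n(Mg) = 32.0 / 24.31 = 1.316 mol
Mg²⁺ + 2e⁻ → Mg, so n(e⁻) = 2 × 1.316 = 2.632 mol
Q = 2.632 × 96485 / 0.835 = 3.041×10^5 C
t = Q / I = 3.041×10^5 / 24.0 = 12670 s = 3.52 h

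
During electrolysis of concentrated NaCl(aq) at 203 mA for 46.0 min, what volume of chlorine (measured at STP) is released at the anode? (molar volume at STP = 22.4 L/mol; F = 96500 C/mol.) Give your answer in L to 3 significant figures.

Q = 0.203 A × 2760 s = 560.3 C
n(e⁻) = Q/F = 560.3/96500 = 0.005806 mol
2Cl⁻ → Cl₂ + 2e⁻, so n(Cl₂) = 0.005806 / 2 = 0.002903 mol
V = 0.002903 × 22.4 = 0.06503 L

0.0650 L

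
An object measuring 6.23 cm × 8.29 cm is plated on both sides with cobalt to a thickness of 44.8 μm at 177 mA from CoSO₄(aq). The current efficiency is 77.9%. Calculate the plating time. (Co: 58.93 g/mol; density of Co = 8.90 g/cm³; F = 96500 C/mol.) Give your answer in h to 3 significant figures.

27.2 h

Plated area = 2 × 6.23 × 8.29 = 103.3 cm²
Volume = 103.3 × 44.8×10⁻⁴ cm = 0.4628 cm³
m(Co) = 0.4628 × 8.90 = 4.119 g
n(Co) = 4.119 / 58.93 = 0.06990 mol; n(e⁻) = 2 × 0.06990 = 0.1398 mol
Q = 0.1398 × 96500 / 0.779 = 17320 C
t = 17320 / 0.177 = 97850 s = 27.2 h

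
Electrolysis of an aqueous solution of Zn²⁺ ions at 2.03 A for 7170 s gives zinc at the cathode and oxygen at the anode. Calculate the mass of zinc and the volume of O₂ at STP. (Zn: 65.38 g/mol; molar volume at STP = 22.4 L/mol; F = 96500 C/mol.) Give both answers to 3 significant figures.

4.93 g Zn; 0.845 L O₂

Q = 2.03 × 7170 = 14560 C; n(e⁻) = 14560 / 96500 = 0.1509 mol
Cathode: Zn²⁺ + 2e⁻ → Zn → n(Zn) = 0.1509/2 = 0.07545 mol → 4.93 g
Anode: 2H₂O → O₂ + 4H⁺ + 4e⁻ → n(O₂) = 0.1509/4 = 0.03773 mol → 0.845 L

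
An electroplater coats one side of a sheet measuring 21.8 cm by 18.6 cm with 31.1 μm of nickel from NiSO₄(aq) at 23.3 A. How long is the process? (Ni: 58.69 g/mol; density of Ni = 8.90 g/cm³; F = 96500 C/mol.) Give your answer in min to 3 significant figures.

26.4 min

Plated area = 21.8 × 18.6 = 405.5 cm²
Volume = 405.5 × 31.1×10⁻⁴ cm = 1.261 cm³
m(Ni) = 1.261 × 8.90 = 11.22 g
n(Ni) = 11.22 / 58.69 = 0.1912 mol; n(e⁻) = 2 × 0.1912 = 0.3824 mol
Q = 0.3824 × 96500 = 36900 C
t = 36900 / 23.3 = 1584 s = 26.4 min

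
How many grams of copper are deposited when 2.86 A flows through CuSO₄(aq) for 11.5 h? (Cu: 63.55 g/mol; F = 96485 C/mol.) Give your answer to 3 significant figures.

Charge passed = 2.86 × 41400 = 1.184×10^5 C
Moles of electrons = 1.184×10^5 / 96485 = 1.227 mol
Cu²⁺ + 2e⁻ → Cu, so n(Cu) = 1.227 / 2 = 0.6135 mol
m = 0.6135 × 63.55 = 39.0 g

39.0 g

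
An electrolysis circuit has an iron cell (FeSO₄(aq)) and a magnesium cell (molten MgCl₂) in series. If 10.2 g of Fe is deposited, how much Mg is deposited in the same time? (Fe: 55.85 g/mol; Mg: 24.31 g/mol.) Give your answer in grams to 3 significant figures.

n(Fe) = 10.2 / 55.85 = 0.1826 mol
Fe²⁺ + 2e⁻ → Fe, so n(e⁻) = 2 × 0.1826 = 0.3652 mol
In series, the same 0.3652 mol of electrons flows through the second cell.
Mg²⁺ + 2e⁻ → Mg, so n(Mg) = 0.3652 / 2 = 0.1826 mol
m(Mg) = 0.1826 × 24.31 = 4.44 g

4.44 g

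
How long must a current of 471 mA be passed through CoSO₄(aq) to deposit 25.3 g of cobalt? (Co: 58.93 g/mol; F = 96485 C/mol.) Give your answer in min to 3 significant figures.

2930 min

n(Co) = 25.3 / 58.93 = 0.4293 mol
Co²⁺ + 2e⁻ → Co, so n(e⁻) = 2 × 0.4293 = 0.8586 mol
Q = 0.8586 × 96485 = 82840 C
t = Q / I = 82840 / 0.471 = 1.759×10^5 s = 2930 min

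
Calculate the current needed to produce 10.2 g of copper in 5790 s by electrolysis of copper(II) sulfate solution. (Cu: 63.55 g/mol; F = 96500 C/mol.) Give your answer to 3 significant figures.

n(Cu) = 10.2 / 63.55 = 0.1605 mol
Cu²⁺ + 2e⁻ → Cu, so n(e⁻) = 2 × 0.1605 = 0.3210 mol
Q = 0.3210 × 96500 = 30980 C
I = Q / t = 30980 / 5790 s = 5.35 A

5.35 A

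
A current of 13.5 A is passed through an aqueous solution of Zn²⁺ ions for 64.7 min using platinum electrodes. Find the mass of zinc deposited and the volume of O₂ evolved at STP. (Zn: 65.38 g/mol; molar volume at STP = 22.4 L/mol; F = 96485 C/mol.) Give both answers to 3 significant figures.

17.8 g Zn; 3.04 L O₂

Q = 13.5 × 3882 = 52410 C; n(e⁻) = 52410 / 96485 = 0.5432 mol
Cathode: Zn²⁺ + 2e⁻ → Zn → n(Zn) = 0.5432/2 = 0.2716 mol → 17.8 g
Anode: 2H₂O → O₂ + 4H⁺ + 4e⁻ → n(O₂) = 0.5432/4 = 0.1358 mol → 3.04 L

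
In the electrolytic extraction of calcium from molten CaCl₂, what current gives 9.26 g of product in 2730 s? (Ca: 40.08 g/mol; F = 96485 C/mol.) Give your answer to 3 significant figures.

16.3 A

n(Ca) = 9.26 / 40.08 = 0.2310 mol
Ca²⁺ + 2e⁻ → Ca, so n(e⁻) = 2 × 0.2310 = 0.4620 mol
Q = 0.4620 × 96485 = 44580 C
I = Q / t = 44580 / 2730 s = 16.3 A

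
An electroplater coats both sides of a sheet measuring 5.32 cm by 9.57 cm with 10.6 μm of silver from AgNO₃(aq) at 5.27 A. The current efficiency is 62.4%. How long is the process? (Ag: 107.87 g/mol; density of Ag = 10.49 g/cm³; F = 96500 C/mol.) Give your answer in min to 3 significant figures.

Plated area = 2 × 5.32 × 9.57 = 101.8 cm²
Volume = 101.8 × 10.6×10⁻⁴ cm = 0.1079 cm³
m(Ag) = 0.1079 × 10.49 = 1.132 g
n(Ag) = 1.132 / 107.87 = 0.01049 mol; n(e⁻) = 0.01049 mol
Q = 0.01049 × 96500 / 0.624 = 1622 C
t = 1622 / 5.27 = 307.8 s = 5.13 min

5.13 min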